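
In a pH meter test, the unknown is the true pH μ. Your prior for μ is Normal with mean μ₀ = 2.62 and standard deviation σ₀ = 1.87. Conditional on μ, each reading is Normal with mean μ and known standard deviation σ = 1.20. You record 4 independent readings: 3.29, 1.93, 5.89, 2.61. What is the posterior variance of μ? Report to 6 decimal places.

For Normal data with known variance σ², a Normal(μ₀, σ₀²) prior on μ is conjugate. Posterior precision = 1/σ₀² + n/σ²; posterior mean is the precision-weighted average of μ₀ and x̄.
σ₀² = 1.87² = 3.4969, σ² = 1.20² = 1.44; σ² + n·σ₀² = 1.44 + 4·3.4969 = 15.4276.
Posterior precision = 1/σ₀² + n/σ² = 1/3.4969 + 4/1.44 = (σ² + n·σ₀²)/(σ₀²σ²) = 15.4276/(3.4969·1.44); posterior variance σₙ² = σ₀²σ²/(σ² + n·σ₀²) = 3.4969·1.44/15.4276 = 0.326398.

0.326398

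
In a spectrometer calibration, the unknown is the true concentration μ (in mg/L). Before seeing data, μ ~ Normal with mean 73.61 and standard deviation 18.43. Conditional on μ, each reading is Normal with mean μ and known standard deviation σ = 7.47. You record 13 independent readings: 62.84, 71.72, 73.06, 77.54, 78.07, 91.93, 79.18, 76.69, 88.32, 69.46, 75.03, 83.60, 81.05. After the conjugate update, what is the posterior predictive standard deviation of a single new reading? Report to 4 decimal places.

7.7485

For Normal data with known variance σ², a Normal(μ₀, σ₀²) prior on μ is conjugate. Posterior precision = 1/σ₀² + n/σ²; posterior mean is the precision-weighted average of μ₀ and x̄.
σ₀² = 18.43² = 339.6649, σ² = 7.47² = 55.8009; σ² + n·σ₀² = 55.8009 + 13·339.6649 = 4471.4446.
Posterior precision = 1/σ₀² + n/σ² = 1/339.6649 + 13/55.8009 = (σ² + n·σ₀²)/(σ₀²σ²) = 4471.4446/(339.6649·55.8009); posterior variance σₙ² = σ₀²σ²/(σ² + n·σ₀²) = 339.6649·55.8009/4471.4446 = 4.238811.
Predictive variance for one new observation = σₙ² + σ² = 339.6649·55.8009/4471.4446 + 55.8009 = σ²·(σ₀² + 4471.4446)/4471.4446 = 55.8009·4811.1095/4471.4446 = 60.039711; SD = √(55.8009·4811.1095/4471.4446) = 7.7485.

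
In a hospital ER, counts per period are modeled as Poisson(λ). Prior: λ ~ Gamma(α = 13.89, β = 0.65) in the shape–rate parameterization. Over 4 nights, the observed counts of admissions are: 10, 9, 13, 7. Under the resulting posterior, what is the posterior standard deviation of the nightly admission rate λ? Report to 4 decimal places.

1.5640

With a Gamma(shape α, rate β) prior, the Poisson likelihood is conjugate: the posterior is Gamma(α + ΣXᵢ, β + n).
Sum of counts S = 39 over n = 4 nights.
Posterior: Gamma(α+S, β+n) = Gamma(13.89+39, 0.65+4) = Gamma(52.89, 4.65).
SD = √α/β = √52.89/4.65 = 1.5640.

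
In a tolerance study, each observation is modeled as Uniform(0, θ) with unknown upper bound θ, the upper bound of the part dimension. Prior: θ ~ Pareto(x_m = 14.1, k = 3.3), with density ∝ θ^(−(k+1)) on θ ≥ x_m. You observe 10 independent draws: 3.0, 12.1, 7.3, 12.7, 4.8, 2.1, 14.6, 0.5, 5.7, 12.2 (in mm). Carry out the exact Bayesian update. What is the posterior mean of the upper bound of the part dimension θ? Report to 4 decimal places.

15.7870

A Pareto(scale x_m, shape k) prior on the upper bound θ of Uniform(0, θ) is conjugate: posterior is Pareto(max(x_m, max xᵢ), k + n).
Sample maximum = 14.6; prior scale x_m = 14.1 → posterior scale = max = 14.6.
Posterior shape = 3.3 + 10 = 13.3.
E[θ|data] = k·x_m/(k−1) = 13.3·14.6/12.3 = 15.7870.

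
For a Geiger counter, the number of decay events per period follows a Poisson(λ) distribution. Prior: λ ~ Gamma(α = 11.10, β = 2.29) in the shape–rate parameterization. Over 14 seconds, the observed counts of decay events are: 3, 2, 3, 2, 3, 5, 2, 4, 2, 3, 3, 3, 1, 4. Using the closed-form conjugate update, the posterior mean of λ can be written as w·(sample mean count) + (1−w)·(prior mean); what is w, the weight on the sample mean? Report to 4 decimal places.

0.8594

With a Gamma(shape α, rate β) prior, the Poisson likelihood is conjugate: the posterior is Gamma(α + ΣXᵢ, β + n).
Posterior mean = (α₀+S)/(β₀+n) = [n/(β₀+n)]·(S/n) + [β₀/(β₀+n)]·(α₀/β₀), so only n and β₀ enter the weight.
Weight on data w = n/(β₀+n) = 14/(2.29+14) = 14/16.29 = 0.8594.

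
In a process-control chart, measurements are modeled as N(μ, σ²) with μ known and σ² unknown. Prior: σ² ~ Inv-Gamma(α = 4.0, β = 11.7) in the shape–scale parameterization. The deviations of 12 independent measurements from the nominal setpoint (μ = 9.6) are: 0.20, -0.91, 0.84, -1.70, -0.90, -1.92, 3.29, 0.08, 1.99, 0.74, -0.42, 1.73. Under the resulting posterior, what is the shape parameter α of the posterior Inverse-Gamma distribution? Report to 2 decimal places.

With known mean μ and an Inverse-Gamma(α, β) prior on σ², the Normal likelihood is conjugate: posterior is Inv-Gamma(α + n/2, β + Σ(xᵢ−μ)²/2).
Σ(xᵢ−μ)² = (0.20)² + (-0.91)² + (0.84)² + (-1.70)² + (-0.90)² + (-1.92)² + (3.29)² + (0.08)² + (1.99)² + (0.74)² + (-0.42)² + (1.73)² = 27.4676.
Posterior: Inv-Gamma(4.0 + 12/2, 11.7 + 27.4676/2) = Inv-Gamma(10.00, 25.43380).
Posterior α = 10.00.

10.00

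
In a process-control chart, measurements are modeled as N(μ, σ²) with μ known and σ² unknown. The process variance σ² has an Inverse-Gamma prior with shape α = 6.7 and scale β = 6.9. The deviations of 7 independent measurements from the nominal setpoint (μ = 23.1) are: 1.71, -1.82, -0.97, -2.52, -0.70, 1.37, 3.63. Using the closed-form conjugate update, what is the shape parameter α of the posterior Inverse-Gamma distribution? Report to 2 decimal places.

10.20

With known mean μ and an Inverse-Gamma(α, β) prior on σ², the Normal likelihood is conjugate: posterior is Inv-Gamma(α + n/2, β + Σ(xᵢ−μ)²/2).
Σ(xᵢ−μ)² = (1.71)² + (-1.82)² + (-0.97)² + (-2.52)² + (-0.70)² + (1.37)² + (3.63)² = 29.0716.
Posterior: Inv-Gamma(6.7 + 7/2, 6.9 + 29.0716/2) = Inv-Gamma(10.20, 21.43580).
Posterior α = 10.20.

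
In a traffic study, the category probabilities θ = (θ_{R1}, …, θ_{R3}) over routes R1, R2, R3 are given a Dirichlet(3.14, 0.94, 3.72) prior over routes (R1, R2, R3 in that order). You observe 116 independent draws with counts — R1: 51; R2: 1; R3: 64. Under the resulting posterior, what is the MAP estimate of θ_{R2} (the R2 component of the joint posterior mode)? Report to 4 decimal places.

The Dirichlet prior is conjugate to the Multinomial likelihood: each posterior αⱼ = prior αⱼ + observed count nⱼ.
Posterior concentration: (54.14, 1.94, 67.72), total = 123.80.
Joint mode component: (α_{R2}−1)/(Σα−K) = 0.94/120.80 = 0.0078.

0.0078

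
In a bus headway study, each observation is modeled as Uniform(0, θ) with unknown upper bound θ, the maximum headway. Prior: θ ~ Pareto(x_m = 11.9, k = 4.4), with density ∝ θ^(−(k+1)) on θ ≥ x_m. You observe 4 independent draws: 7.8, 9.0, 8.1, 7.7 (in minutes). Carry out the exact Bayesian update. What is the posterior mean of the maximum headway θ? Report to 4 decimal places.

A Pareto(scale x_m, shape k) prior on the upper bound θ of Uniform(0, θ) is conjugate: posterior is Pareto(max(x_m, max xᵢ), k + n).
Sample maximum = 9.0; prior scale x_m = 11.9 → posterior scale = max = 11.9.
Posterior shape = 4.4 + 4 = 8.4.
E[θ|data] = k·x_m/(k−1) = 8.4·11.9/7.4 = 13.5081.

13.5081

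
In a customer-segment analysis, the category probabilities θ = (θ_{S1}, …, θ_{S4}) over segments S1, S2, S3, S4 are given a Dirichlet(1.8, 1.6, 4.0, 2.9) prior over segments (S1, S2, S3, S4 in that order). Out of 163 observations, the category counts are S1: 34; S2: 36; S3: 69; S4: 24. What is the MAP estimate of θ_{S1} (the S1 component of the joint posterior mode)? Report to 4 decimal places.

0.2056

The Dirichlet prior is conjugate to the Multinomial likelihood: each posterior αⱼ = prior αⱼ + observed count nⱼ.
Posterior concentration: (35.8, 37.6, 73.0, 26.9), total = 173.3.
Joint mode component: (α_{S1}−1)/(Σα−K) = 34.8/169.3 = 0.2056.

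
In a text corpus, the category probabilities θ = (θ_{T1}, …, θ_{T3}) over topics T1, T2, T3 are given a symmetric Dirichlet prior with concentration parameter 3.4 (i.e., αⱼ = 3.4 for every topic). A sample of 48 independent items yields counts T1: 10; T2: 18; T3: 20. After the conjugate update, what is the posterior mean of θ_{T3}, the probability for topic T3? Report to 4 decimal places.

The Dirichlet prior is conjugate to the Multinomial likelihood: each posterior αⱼ = prior αⱼ + observed count nⱼ.
Posterior concentration: (13.4, 21.4, 23.4), total = 58.2.
E[θ_{T3}|data] = α_{T3}/Σα = 23.4/58.2 = 0.4021.

0.4021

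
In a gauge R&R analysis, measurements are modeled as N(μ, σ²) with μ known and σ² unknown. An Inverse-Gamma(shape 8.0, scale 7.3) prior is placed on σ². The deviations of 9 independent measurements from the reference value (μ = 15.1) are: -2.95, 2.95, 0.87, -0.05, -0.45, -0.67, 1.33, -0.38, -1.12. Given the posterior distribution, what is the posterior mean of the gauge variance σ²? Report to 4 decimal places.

With known mean μ and an Inverse-Gamma(α, β) prior on σ², the Normal likelihood is conjugate: posterior is Inv-Gamma(α + n/2, β + Σ(xᵢ−μ)²/2).
Σ(xᵢ−μ)² = (-2.95)² + (2.95)² + (0.87)² + (-0.05)² + (-0.45)² + (-0.67)² + (1.33)² + (-0.38)² + (-1.12)² = 21.9835.
Posterior: Inv-Gamma(8.0 + 9/2, 7.3 + 21.9835/2) = Inv-Gamma(12.50, 18.29175).
E[σ²|data] = β/(α−1) = 18.29175/11.50 = 1.5906.

1.5906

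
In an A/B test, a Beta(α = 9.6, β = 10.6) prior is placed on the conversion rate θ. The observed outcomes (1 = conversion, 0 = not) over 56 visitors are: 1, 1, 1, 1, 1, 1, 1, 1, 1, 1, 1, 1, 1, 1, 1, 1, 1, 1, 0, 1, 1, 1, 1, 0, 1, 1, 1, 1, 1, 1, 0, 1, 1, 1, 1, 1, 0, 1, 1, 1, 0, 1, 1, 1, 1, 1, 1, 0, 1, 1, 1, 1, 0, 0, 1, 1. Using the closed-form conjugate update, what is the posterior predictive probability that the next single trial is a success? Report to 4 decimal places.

The Beta prior is conjugate to a Binomial/Bernoulli likelihood; the update adds successes to α and failures to β.
Posterior: Beta(α+k, β+n−k) = Beta(9.6+48, 10.6+8) = Beta(57.6, 18.6).
For a single future Bernoulli trial, P(success | data) = α/(α+β) = 0.7559.

0.7559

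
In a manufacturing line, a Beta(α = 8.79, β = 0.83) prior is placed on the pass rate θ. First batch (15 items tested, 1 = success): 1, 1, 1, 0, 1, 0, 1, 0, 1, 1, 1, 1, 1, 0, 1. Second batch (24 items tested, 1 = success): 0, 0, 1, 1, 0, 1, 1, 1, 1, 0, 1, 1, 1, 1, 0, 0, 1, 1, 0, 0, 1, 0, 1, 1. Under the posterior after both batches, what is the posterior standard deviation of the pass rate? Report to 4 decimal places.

The Beta prior is conjugate to a Binomial/Bernoulli likelihood; the update adds successes to α and failures to β.
After batch 1: Beta(8.79+11, 0.83+4) = Beta(19.79, 4.83).
After batch 2: Beta(19.79+15, 4.83+9) = Beta(34.79, 13.83).
Var = αβ/((α+β)²(α+β+1)) = 34.79·13.83/(48.62²·49.62) = 0.00410195; SD = √0.00410195 = 0.0640.

0.0640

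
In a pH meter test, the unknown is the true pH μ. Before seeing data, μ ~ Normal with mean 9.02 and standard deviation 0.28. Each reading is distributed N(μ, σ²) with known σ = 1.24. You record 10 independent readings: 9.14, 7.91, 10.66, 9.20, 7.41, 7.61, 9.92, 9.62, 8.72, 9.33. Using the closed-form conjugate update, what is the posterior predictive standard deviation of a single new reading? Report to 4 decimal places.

1.2608

For Normal data with known variance σ², a Normal(μ₀, σ₀²) prior on μ is conjugate. Posterior precision = 1/σ₀² + n/σ²; posterior mean is the precision-weighted average of μ₀ and x̄.
σ₀² = 0.28² = 0.0784, σ² = 1.24² = 1.5376; σ² + n·σ₀² = 1.5376 + 10·0.0784 = 2.3216.
Posterior precision = 1/σ₀² + n/σ² = 1/0.0784 + 10/1.5376 = (σ² + n·σ₀²)/(σ₀²σ²) = 2.3216/(0.0784·1.5376); posterior variance σₙ² = σ₀²σ²/(σ² + n·σ₀²) = 0.0784·1.5376/2.3216 = 0.051924.
Predictive variance for one new observation = σₙ² + σ² = 0.0784·1.5376/2.3216 + 1.5376 = σ²·(σ₀² + 2.3216)/2.3216 = 1.5376·2.4/2.3216 = 1.589524; SD = √(1.5376·2.4/2.3216) = 1.2608.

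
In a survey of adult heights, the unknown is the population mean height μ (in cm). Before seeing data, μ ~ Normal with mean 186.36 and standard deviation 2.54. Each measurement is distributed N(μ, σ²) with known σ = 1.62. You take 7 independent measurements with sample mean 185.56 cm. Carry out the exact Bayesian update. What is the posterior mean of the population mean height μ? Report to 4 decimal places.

185.6039

For Normal data with known variance σ², a Normal(μ₀, σ₀²) prior on μ is conjugate. Posterior precision = 1/σ₀² + n/σ²; posterior mean is the precision-weighted average of μ₀ and x̄.
n·x̄ = 7·185.56 = 1298.92.
σ₀² = 2.54² = 6.4516, σ² = 1.62² = 2.6244; σ² + n·σ₀² = 2.6244 + 7·6.4516 = 47.7856.
Posterior mean = (μ₀/σ₀² + n·x̄/σ²)/(1/σ₀² + n/σ²) = (σ²·μ₀ + σ₀²·n·x̄)/(σ² + n·σ₀²) = (2.6244·186.36 + 6.4516·1298.92)/47.7856 = 8869.195456/47.7856 = 185.6039.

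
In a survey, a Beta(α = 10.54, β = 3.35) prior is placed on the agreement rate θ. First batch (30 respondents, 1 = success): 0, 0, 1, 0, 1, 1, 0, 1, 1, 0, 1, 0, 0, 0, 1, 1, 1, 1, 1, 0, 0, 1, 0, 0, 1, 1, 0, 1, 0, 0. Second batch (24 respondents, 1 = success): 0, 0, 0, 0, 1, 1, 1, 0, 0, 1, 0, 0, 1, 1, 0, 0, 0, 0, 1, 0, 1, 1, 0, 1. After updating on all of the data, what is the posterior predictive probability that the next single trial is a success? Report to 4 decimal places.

0.5235

The Beta prior is conjugate to a Binomial/Bernoulli likelihood; the update adds successes to α and failures to β.
After batch 1: Beta(10.54+15, 3.35+15) = Beta(25.54, 18.35).
After batch 2: Beta(25.54+10, 18.35+14) = Beta(35.54, 32.35).
For a single future Bernoulli trial, P(success | data) = α/(α+β) = 0.5235.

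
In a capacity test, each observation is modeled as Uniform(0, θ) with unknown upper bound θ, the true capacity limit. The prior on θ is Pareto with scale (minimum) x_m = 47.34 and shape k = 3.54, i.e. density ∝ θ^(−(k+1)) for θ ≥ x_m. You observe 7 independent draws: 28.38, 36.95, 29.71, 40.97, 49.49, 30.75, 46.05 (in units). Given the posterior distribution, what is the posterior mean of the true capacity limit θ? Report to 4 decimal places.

A Pareto(scale x_m, shape k) prior on the upper bound θ of Uniform(0, θ) is conjugate: posterior is Pareto(max(x_m, max xᵢ), k + n).
Sample maximum = 49.49; prior scale x_m = 47.34 → posterior scale = max = 49.49.
Posterior shape = 3.54 + 7 = 10.54.
E[θ|data] = k·x_m/(k−1) = 10.54·49.49/9.54 = 54.6776.

54.6776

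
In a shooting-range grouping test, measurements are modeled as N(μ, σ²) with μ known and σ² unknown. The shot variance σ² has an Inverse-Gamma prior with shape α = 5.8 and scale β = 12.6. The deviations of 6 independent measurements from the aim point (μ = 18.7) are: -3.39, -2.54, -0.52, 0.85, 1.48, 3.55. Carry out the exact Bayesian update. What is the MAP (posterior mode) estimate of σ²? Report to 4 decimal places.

With known mean μ and an Inverse-Gamma(α, β) prior on σ², the Normal likelihood is conjugate: posterior is Inv-Gamma(α + n/2, β + Σ(xᵢ−μ)²/2).
Σ(xᵢ−μ)² = (-3.39)² + (-2.54)² + (-0.52)² + (0.85)² + (1.48)² + (3.55)² = 33.7295.
Posterior: Inv-Gamma(5.8 + 6/2, 12.6 + 33.7295/2) = Inv-Gamma(8.80, 29.46475).
Mode = β/(α+1) = 29.46475/9.80 = 3.0066.

3.0066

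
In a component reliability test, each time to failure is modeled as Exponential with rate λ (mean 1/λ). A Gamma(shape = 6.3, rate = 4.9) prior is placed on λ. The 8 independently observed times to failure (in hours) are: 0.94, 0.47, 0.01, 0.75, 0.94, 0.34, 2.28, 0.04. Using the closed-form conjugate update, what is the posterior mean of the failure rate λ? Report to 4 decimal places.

1.3402

With a Gamma(shape α, rate β) prior on the exponential rate λ, the posterior after n observations with total T = Σxᵢ is Gamma(α+n, β+T).
Sum of observations T = 5.77 hours; n = 8.
Posterior: Gamma(6.3+8, 4.9+5.77) = Gamma(14.3, 10.67).
Posterior mean of λ = α/β = 14.3/10.67 = 1.3402.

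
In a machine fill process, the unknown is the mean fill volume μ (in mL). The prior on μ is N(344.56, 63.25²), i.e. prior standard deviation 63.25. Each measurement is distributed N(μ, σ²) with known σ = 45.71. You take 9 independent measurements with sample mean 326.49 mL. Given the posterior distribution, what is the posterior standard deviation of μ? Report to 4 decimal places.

14.8129

For Normal data with known variance σ², a Normal(μ₀, σ₀²) prior on μ is conjugate. Posterior precision = 1/σ₀² + n/σ²; posterior mean is the precision-weighted average of μ₀ and x̄.
σ₀² = 63.25² = 4000.5625, σ² = 45.71² = 2089.4041; σ² + n·σ₀² = 2089.4041 + 9·4000.5625 = 38094.4666.
Posterior precision = 1/σ₀² + n/σ² = 1/4000.5625 + 9/2089.4041 = (σ² + n·σ₀²)/(σ₀²σ²) = 38094.4666/(4000.5625·2089.4041); posterior variance σₙ² = σ₀²σ²/(σ² + n·σ₀²) = 4000.5625·2089.4041/38094.4666 = 219.422726.
Posterior SD = √σₙ² = √(4000.5625·2089.4041/38094.4666) = 14.8129.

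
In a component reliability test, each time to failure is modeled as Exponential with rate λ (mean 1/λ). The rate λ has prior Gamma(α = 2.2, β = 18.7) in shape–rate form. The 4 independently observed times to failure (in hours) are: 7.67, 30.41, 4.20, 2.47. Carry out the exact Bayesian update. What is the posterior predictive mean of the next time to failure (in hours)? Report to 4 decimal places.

12.2019

With a Gamma(shape α, rate β) prior on the exponential rate λ, the posterior after n observations with total T = Σxᵢ is Gamma(α+n, β+T).
Sum of observations T = 44.75 hours; n = 4.
Posterior: Gamma(2.2+4, 18.7+44.75) = Gamma(6.2, 63.45).
The predictive distribution for the next observation is Lomax; its mean is β/(α−1) = 63.45/5.2 = 12.2019.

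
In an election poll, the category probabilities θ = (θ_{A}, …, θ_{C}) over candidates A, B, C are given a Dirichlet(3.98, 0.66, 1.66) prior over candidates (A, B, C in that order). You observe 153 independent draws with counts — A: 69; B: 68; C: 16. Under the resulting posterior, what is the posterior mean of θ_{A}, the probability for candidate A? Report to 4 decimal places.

0.4581

The Dirichlet prior is conjugate to the Multinomial likelihood: each posterior αⱼ = prior αⱼ + observed count nⱼ.
Posterior concentration: (72.98, 68.66, 17.66), total = 159.30.
E[θ_{A}|data] = α_{A}/Σα = 72.98/159.30 = 0.4581.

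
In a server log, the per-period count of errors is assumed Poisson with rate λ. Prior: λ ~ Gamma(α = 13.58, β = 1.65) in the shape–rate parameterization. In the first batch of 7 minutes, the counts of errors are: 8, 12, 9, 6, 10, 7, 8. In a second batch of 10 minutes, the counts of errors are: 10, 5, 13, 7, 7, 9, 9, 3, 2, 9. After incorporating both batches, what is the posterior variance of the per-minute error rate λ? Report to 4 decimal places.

0.4243

With a Gamma(shape α, rate β) prior, the Poisson likelihood is conjugate: the posterior is Gamma(α + ΣXᵢ, β + n).
Batch 1: sum of counts S = 60 over n = 7 minutes.
After batch 1: Gamma(α+S, β+n) = Gamma(13.58+60, 1.65+7) = Gamma(73.58, 8.65).
Batch 2: sum of counts S = 74 over n = 10 minutes.
After batch 2: Gamma(α+S, β+n) = Gamma(73.58+74, 8.65+10) = Gamma(147.58, 18.65).
Var = α/β² = 147.58/18.65² = 0.4243.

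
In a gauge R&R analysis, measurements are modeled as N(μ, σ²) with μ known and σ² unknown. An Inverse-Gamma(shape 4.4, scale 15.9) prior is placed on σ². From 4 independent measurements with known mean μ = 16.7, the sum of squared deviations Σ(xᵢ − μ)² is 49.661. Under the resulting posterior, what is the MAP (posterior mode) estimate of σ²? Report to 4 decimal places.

With known mean μ and an Inverse-Gamma(α, β) prior on σ², the Normal likelihood is conjugate: posterior is Inv-Gamma(α + n/2, β + Σ(xᵢ−μ)²/2).
Posterior: Inv-Gamma(4.4 + 4/2, 15.9 + 49.661/2) = Inv-Gamma(6.40, 40.7305).
Mode = β/(α+1) = 40.7305/7.40 = 5.5041.

5.5041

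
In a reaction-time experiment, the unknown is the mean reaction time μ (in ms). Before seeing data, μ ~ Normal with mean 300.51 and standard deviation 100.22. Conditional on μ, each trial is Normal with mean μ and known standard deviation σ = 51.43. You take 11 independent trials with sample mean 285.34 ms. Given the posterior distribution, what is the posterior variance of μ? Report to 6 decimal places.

234.836544

For Normal data with known variance σ², a Normal(μ₀, σ₀²) prior on μ is conjugate. Posterior precision = 1/σ₀² + n/σ²; posterior mean is the precision-weighted average of μ₀ and x̄.
σ₀² = 100.22² = 10044.0484, σ² = 51.43² = 2645.0449; σ² + n·σ₀² = 2645.0449 + 11·10044.0484 = 113129.5773.
Posterior precision = 1/σ₀² + n/σ² = 1/10044.0484 + 11/2645.0449 = (σ² + n·σ₀²)/(σ₀²σ²) = 113129.5773/(10044.0484·2645.0449); posterior variance σₙ² = σ₀²σ²/(σ² + n·σ₀²) = 10044.0484·2645.0449/113129.5773 = 234.836544.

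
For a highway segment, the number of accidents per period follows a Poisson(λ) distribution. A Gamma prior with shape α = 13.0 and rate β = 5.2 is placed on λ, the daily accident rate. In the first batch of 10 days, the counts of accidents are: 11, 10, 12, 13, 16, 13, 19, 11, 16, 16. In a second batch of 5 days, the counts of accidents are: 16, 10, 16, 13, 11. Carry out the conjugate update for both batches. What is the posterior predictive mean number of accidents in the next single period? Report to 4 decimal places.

10.6931

With a Gamma(shape α, rate β) prior, the Poisson likelihood is conjugate: the posterior is Gamma(α + ΣXᵢ, β + n).
Batch 1: sum of counts S = 137 over n = 10 days.
After batch 1: Gamma(α+S, β+n) = Gamma(13.0+137, 5.2+10) = Gamma(150.0, 15.2).
Batch 2: sum of counts S = 66 over n = 5 days.
After batch 2: Gamma(α+S, β+n) = Gamma(150.0+66, 15.2+5) = Gamma(216.0, 20.2).
The predictive distribution for one future period is NegBinom with mean α/β = 10.6931.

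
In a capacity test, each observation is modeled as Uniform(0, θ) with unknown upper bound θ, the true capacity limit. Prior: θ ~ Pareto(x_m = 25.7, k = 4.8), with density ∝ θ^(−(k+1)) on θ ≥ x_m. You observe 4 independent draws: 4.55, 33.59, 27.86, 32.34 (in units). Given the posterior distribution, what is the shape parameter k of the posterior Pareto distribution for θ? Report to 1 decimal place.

8.8

A Pareto(scale x_m, shape k) prior on the upper bound θ of Uniform(0, θ) is conjugate: posterior is Pareto(max(x_m, max xᵢ), k + n).
Sample maximum = 33.59; prior scale x_m = 25.7 → posterior scale = max = 33.59.
Posterior shape = 4.8 + 4 = 8.8.
Posterior shape k = 8.8.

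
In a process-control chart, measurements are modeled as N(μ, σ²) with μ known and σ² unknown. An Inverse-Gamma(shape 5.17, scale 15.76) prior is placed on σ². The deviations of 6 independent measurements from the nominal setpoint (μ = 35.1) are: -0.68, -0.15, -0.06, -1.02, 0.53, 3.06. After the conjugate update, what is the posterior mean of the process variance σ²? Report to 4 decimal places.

With known mean μ and an Inverse-Gamma(α, β) prior on σ², the Normal likelihood is conjugate: posterior is Inv-Gamma(α + n/2, β + Σ(xᵢ−μ)²/2).
Σ(xᵢ−μ)² = (-0.68)² + (-0.15)² + (-0.06)² + (-1.02)² + (0.53)² + (3.06)² = 11.1734.
Posterior: Inv-Gamma(5.17 + 6/2, 15.76 + 11.1734/2) = Inv-Gamma(8.17, 21.34670).
E[σ²|data] = β/(α−1) = 21.34670/7.17 = 2.9772.

2.9772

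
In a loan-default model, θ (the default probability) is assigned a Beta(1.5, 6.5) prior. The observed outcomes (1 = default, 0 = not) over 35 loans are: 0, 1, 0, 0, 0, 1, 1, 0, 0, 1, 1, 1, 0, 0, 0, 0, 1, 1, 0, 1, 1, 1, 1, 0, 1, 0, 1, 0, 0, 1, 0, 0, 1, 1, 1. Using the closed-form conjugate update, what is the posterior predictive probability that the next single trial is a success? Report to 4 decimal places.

0.4535

The Beta prior is conjugate to a Binomial/Bernoulli likelihood; the update adds successes to α and failures to β.
Posterior: Beta(α+k, β+n−k) = Beta(1.5+18, 6.5+17) = Beta(19.5, 23.5).
For a single future Bernoulli trial, P(success | data) = α/(α+β) = 0.4535.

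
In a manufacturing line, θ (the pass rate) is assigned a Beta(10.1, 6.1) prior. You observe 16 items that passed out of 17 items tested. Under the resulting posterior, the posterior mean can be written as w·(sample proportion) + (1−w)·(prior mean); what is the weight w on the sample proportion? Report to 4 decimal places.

The Beta prior is conjugate to a Binomial/Bernoulli likelihood; the update adds successes to α and failures to β.
Posterior mean = (α₀+k)/(α₀+β₀+n) = [n/(α₀+β₀+n)]·(k/n) + [(α₀+β₀)/(α₀+β₀+n)]·α₀/(α₀+β₀), so only n and the prior enter the weight.
The weight on the data is w = n/(α₀+β₀+n) = 17/(10.1+6.1+17) = 17/33.2 = 0.5120.

0.5120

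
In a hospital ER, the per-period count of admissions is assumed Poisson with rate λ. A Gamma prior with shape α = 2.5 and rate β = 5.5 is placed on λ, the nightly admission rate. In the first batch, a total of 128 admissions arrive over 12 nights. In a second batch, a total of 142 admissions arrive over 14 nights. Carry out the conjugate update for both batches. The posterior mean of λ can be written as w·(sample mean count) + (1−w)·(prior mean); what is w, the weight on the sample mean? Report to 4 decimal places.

With a Gamma(shape α, rate β) prior, the Poisson likelihood is conjugate: the posterior is Gamma(α + ΣXᵢ, β + n).
Total number of nights: n = 12 + 14 = 26.
Posterior mean = (α₀+S)/(β₀+n) = [n/(β₀+n)]·(S/n) + [β₀/(β₀+n)]·(α₀/β₀), so only n and β₀ enter the weight.
Weight on data w = n/(β₀+n) = 26/(5.5+26) = 26/31.5 = 0.8254.

0.8254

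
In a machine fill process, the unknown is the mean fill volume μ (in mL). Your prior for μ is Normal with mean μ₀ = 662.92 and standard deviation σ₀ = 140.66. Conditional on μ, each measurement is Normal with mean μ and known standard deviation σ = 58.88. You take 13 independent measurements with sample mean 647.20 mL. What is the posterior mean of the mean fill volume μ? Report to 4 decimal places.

647.4091

For Normal data with known variance σ², a Normal(μ₀, σ₀²) prior on μ is conjugate. Posterior precision = 1/σ₀² + n/σ²; posterior mean is the precision-weighted average of μ₀ and x̄.
n·x̄ = 13·647.20 = 8413.6.
σ₀² = 140.66² = 19785.2356, σ² = 58.88² = 3466.8544; σ² + n·σ₀² = 3466.8544 + 13·19785.2356 = 260674.9172.
Posterior mean = (μ₀/σ₀² + n·x̄/σ²)/(1/σ₀² + n/σ²) = (σ²·μ₀ + σ₀²·n·x̄)/(σ² + n·σ₀²) = (3466.8544·662.92 + 19785.2356·8413.6)/260674.9172 = 168763305.363008/260674.9172 = 647.4091.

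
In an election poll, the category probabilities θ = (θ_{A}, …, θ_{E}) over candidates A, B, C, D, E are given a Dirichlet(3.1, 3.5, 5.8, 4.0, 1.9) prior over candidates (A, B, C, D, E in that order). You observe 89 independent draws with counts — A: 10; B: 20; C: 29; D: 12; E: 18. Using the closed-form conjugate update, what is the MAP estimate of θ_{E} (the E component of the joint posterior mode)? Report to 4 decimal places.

0.1848

The Dirichlet prior is conjugate to the Multinomial likelihood: each posterior αⱼ = prior αⱼ + observed count nⱼ.
Posterior concentration: (13.1, 23.5, 34.8, 16.0, 19.9), total = 107.3.
Joint mode component: (α_{E}−1)/(Σα−K) = 18.9/102.3 = 0.1848.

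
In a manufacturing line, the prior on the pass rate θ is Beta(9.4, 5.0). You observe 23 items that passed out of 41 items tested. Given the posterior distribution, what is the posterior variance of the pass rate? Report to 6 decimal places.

The Beta prior is conjugate to a Binomial/Bernoulli likelihood; the update adds successes to α and failures to β.
Posterior: Beta(α+k, β+n−k) = Beta(9.4+23, 5.0+18) = Beta(32.4, 23.0).
Var = αβ/((α+β)²(α+β+1)) = 32.4·23.0/(55.4²·56.4) = 0.004305.

0.004305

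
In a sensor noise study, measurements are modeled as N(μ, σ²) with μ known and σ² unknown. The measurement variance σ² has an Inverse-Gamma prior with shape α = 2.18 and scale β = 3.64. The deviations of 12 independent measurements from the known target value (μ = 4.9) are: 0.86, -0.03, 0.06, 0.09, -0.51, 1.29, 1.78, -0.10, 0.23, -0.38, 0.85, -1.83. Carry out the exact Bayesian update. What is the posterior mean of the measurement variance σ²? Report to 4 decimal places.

1.2119

With known mean μ and an Inverse-Gamma(α, β) prior on σ², the Normal likelihood is conjugate: posterior is Inv-Gamma(α + n/2, β + Σ(xᵢ−μ)²/2).
Σ(xᵢ−μ)² = (0.86)² + (-0.03)² + (0.06)² + (0.09)² + (-0.51)² + (1.29)² + (1.78)² + (-0.10)² + (0.23)² + (-0.38)² + (0.85)² + (-1.83)² = 10.1235.
Posterior: Inv-Gamma(2.18 + 12/2, 3.64 + 10.1235/2) = Inv-Gamma(8.18, 8.70175).
E[σ²|data] = β/(α−1) = 8.70175/7.18 = 1.2119.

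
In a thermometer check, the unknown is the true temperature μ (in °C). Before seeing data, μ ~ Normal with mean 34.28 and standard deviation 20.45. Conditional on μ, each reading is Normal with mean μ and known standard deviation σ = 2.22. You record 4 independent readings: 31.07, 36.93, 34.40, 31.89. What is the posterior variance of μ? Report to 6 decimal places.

1.228481

For Normal data with known variance σ², a Normal(μ₀, σ₀²) prior on μ is conjugate. Posterior precision = 1/σ₀² + n/σ²; posterior mean is the precision-weighted average of μ₀ and x̄.
σ₀² = 20.45² = 418.2025, σ² = 2.22² = 4.9284; σ² + n·σ₀² = 4.9284 + 4·418.2025 = 1677.7384.
Posterior precision = 1/σ₀² + n/σ² = 1/418.2025 + 4/4.9284 = (σ² + n·σ₀²)/(σ₀²σ²) = 1677.7384/(418.2025·4.9284); posterior variance σₙ² = σ₀²σ²/(σ² + n·σ₀²) = 418.2025·4.9284/1677.7384 = 1.228481.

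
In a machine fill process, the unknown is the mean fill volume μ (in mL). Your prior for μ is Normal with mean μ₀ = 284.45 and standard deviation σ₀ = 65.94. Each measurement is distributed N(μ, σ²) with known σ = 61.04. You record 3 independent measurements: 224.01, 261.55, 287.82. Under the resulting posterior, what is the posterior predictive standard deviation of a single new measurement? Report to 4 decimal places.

68.4975

For Normal data with known variance σ², a Normal(μ₀, σ₀²) prior on μ is conjugate. Posterior precision = 1/σ₀² + n/σ²; posterior mean is the precision-weighted average of μ₀ and x̄.
σ₀² = 65.94² = 4348.0836, σ² = 61.04² = 3725.8816; σ² + n·σ₀² = 3725.8816 + 3·4348.0836 = 16770.1324.
Posterior precision = 1/σ₀² + n/σ² = 1/4348.0836 + 3/3725.8816 = (σ² + n·σ₀²)/(σ₀²σ²) = 16770.1324/(4348.0836·3725.8816); posterior variance σₙ² = σ₀²σ²/(σ² + n·σ₀²) = 4348.0836·3725.8816/16770.1324 = 966.029623.
Predictive variance for one new observation = σₙ² + σ² = 4348.0836·3725.8816/16770.1324 + 3725.8816 = σ²·(σ₀² + 16770.1324)/16770.1324 = 3725.8816·21118.216/16770.1324 = 4691.911223; SD = √(3725.8816·21118.216/16770.1324) = 68.4975.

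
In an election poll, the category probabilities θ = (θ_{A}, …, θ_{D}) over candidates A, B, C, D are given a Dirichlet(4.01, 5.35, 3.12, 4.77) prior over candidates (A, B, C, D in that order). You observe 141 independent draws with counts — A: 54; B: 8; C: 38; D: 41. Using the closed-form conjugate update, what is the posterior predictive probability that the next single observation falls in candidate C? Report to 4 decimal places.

The Dirichlet prior is conjugate to the Multinomial likelihood: each posterior αⱼ = prior αⱼ + observed count nⱼ.
Posterior concentration: (58.01, 13.35, 41.12, 45.77), total = 158.25.
P(next = C | data) = α_{C}/Σα = 0.2598.

0.2598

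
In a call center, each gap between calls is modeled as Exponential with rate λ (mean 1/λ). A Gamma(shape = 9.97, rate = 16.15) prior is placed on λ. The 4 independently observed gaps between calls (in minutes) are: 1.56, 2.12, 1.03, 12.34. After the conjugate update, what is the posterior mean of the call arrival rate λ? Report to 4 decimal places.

0.4208

With a Gamma(shape α, rate β) prior on the exponential rate λ, the posterior after n observations with total T = Σxᵢ is Gamma(α+n, β+T).
Sum of observations T = 17.05 minutes; n = 4.
Posterior: Gamma(9.97+4, 16.15+17.05) = Gamma(13.97, 33.20).
Posterior mean of λ = α/β = 13.97/33.20 = 0.4208.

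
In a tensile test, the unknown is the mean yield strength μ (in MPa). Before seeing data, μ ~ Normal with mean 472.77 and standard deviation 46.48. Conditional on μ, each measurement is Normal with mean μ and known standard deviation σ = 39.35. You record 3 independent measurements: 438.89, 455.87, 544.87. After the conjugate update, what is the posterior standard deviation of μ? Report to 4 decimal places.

For Normal data with known variance σ², a Normal(μ₀, σ₀²) prior on μ is conjugate. Posterior precision = 1/σ₀² + n/σ²; posterior mean is the precision-weighted average of μ₀ and x̄.
σ₀² = 46.48² = 2160.3904, σ² = 39.35² = 1548.4225; σ² + n·σ₀² = 1548.4225 + 3·2160.3904 = 8029.5937.
Posterior precision = 1/σ₀² + n/σ² = 1/2160.3904 + 3/1548.4225 = (σ² + n·σ₀²)/(σ₀²σ²) = 8029.5937/(2160.3904·1548.4225); posterior variance σₙ² = σ₀²σ²/(σ² + n·σ₀²) = 2160.3904·1548.4225/8029.5937 = 416.608515.
Posterior SD = √σₙ² = √(2160.3904·1548.4225/8029.5937) = 20.4110.

20.4110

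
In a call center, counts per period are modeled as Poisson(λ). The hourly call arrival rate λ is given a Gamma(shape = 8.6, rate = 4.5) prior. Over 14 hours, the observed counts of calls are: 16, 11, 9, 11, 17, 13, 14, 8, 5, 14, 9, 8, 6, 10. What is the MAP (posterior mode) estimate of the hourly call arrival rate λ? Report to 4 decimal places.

8.5730

With a Gamma(shape α, rate β) prior, the Poisson likelihood is conjugate: the posterior is Gamma(α + ΣXᵢ, β + n).
Sum of counts S = 151 over n = 14 hours.
Posterior: Gamma(α+S, β+n) = Gamma(8.6+151, 4.5+14) = Gamma(159.6, 18.5).
Mode of Gamma(α,β) for α≥1 is (α−1)/β = 158.6/18.5 = 8.5730.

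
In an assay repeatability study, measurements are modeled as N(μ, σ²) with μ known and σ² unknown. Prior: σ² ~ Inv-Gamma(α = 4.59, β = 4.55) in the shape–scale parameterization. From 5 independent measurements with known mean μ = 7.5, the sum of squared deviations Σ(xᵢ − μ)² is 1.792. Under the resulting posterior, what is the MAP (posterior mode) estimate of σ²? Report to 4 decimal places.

0.6732

With known mean μ and an Inverse-Gamma(α, β) prior on σ², the Normal likelihood is conjugate: posterior is Inv-Gamma(α + n/2, β + Σ(xᵢ−μ)²/2).
Posterior: Inv-Gamma(4.59 + 5/2, 4.55 + 1.792/2) = Inv-Gamma(7.09, 5.4460).
Mode = β/(α+1) = 5.4460/8.09 = 0.6732.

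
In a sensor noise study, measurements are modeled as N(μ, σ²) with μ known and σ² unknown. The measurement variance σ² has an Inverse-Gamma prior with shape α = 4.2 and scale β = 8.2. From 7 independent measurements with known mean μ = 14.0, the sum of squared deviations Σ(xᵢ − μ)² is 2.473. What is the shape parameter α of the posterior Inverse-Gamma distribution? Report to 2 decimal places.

7.70

With known mean μ and an Inverse-Gamma(α, β) prior on σ², the Normal likelihood is conjugate: posterior is Inv-Gamma(α + n/2, β + Σ(xᵢ−μ)²/2).
Posterior: Inv-Gamma(4.2 + 7/2, 8.2 + 2.473/2) = Inv-Gamma(7.70, 9.4365).
Posterior α = 7.70.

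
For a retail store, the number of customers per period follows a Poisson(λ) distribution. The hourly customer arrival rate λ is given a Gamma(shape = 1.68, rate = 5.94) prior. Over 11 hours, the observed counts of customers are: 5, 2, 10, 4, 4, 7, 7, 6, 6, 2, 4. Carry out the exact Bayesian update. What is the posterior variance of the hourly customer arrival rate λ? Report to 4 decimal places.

0.2045

With a Gamma(shape α, rate β) prior, the Poisson likelihood is conjugate: the posterior is Gamma(α + ΣXᵢ, β + n).
Sum of counts S = 57 over n = 11 hours.
Posterior: Gamma(α+S, β+n) = Gamma(1.68+57, 5.94+11) = Gamma(58.68, 16.94).
Var = α/β² = 58.68/16.94² = 0.2045.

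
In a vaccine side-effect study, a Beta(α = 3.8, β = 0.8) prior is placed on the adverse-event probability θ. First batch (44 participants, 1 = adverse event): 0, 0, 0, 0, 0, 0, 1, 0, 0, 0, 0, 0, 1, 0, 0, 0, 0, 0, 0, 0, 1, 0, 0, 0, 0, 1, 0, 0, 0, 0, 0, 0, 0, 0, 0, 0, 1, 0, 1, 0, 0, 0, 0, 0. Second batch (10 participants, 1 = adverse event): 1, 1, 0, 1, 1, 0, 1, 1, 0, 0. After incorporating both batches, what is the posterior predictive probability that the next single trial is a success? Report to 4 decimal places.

The Beta prior is conjugate to a Binomial/Bernoulli likelihood; the update adds successes to α and failures to β.
After batch 1: Beta(3.8+6, 0.8+38) = Beta(9.8, 38.8).
After batch 2: Beta(9.8+6, 38.8+4) = Beta(15.8, 42.8).
For a single future Bernoulli trial, P(success | data) = α/(α+β) = 0.2696.

0.2696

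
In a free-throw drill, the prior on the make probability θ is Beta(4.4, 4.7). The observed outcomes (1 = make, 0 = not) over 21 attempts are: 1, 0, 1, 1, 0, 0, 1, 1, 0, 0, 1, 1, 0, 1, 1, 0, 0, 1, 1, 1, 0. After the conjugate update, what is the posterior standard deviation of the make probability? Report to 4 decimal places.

0.0893

The Beta prior is conjugate to a Binomial/Bernoulli likelihood; the update adds successes to α and failures to β.
Posterior: Beta(α+k, β+n−k) = Beta(4.4+12, 4.7+9) = Beta(16.4, 13.7).
Var = αβ/((α+β)²(α+β+1)) = 16.4·13.7/(30.1²·31.1) = 0.00797390; SD = √0.00797390 = 0.0893.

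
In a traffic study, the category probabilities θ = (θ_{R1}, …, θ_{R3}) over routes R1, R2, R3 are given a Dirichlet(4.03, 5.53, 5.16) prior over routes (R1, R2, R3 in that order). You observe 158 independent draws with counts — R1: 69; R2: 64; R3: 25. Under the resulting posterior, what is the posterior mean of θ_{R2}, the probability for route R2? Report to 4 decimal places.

The Dirichlet prior is conjugate to the Multinomial likelihood: each posterior αⱼ = prior αⱼ + observed count nⱼ.
Posterior concentration: (73.03, 69.53, 30.16), total = 172.72.
E[θ_{R2}|data] = α_{R2}/Σα = 69.53/172.72 = 0.4026.

0.4026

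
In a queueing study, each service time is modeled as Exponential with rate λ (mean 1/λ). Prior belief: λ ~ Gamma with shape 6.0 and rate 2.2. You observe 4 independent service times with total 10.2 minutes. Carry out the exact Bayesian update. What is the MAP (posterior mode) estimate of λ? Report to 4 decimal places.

With a Gamma(shape α, rate β) prior on the exponential rate λ, the posterior after n observations with total T = Σxᵢ is Gamma(α+n, β+T).
Posterior: Gamma(6.0+4, 2.2+10.2) = Gamma(10.0, 12.4).
Mode = (α−1)/β = 0.7258.

0.7258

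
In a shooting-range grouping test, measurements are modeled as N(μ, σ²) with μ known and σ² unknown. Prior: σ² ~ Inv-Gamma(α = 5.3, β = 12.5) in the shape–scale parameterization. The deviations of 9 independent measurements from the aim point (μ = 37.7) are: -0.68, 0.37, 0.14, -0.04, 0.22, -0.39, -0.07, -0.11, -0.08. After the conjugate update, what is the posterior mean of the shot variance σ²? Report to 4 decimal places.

With known mean μ and an Inverse-Gamma(α, β) prior on σ², the Normal likelihood is conjugate: posterior is Inv-Gamma(α + n/2, β + Σ(xᵢ−μ)²/2).
Σ(xᵢ−μ)² = (-0.68)² + (0.37)² + (0.14)² + (-0.04)² + (0.22)² + (-0.39)² + (-0.07)² + (-0.11)² + (-0.08)² = 0.8444.
Posterior: Inv-Gamma(5.3 + 9/2, 12.5 + 0.8444/2) = Inv-Gamma(9.80, 12.92220).
E[σ²|data] = β/(α−1) = 12.92220/8.80 = 1.4684.

1.4684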